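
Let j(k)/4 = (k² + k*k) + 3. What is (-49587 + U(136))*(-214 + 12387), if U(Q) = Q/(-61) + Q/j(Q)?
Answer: -194607601962929/322385 ≈ -6.0365e+8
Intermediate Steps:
j(k) = 12 + 8*k² (j(k) = 4*((k² + k*k) + 3) = 4*((k² + k²) + 3) = 4*(2*k² + 3) = 4*(3 + 2*k²) = 12 + 8*k²)
U(Q) = -Q/61 + Q/(12 + 8*Q²) (U(Q) = Q/(-61) + Q/(12 + 8*Q²) = Q*(-1/61) + Q/(12 + 8*Q²) = -Q/61 + Q/(12 + 8*Q²))
(-49587 + U(136))*(-214 + 12387) = (-49587 + (1/244)*136*(49 - 8*136²)/(3 + 2*136²))*(-214 + 12387) = (-49587 + (1/244)*136*(49 - 8*18496)/(3 + 2*18496))*12173 = (-49587 + (1/244)*136*(49 - 147968)/(3 + 36992))*12173 = (-49587 + (1/244)*136*(-147919)/36995)*12173 = (-49587 + (1/244)*136*(1/36995)*(-147919))*12173 = (-49587 - 5029246/2256695)*12173 = -111907764211/2256695*12173 = -194607601962929/322385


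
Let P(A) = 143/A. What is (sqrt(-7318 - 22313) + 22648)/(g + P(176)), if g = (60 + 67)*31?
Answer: 362368/63005 + 16*I*sqrt(29631)/63005 ≈ 5.7514 + 0.043714*I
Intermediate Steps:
g = 3937 (g = 127*31 = 3937)
(sqrt(-7318 - 22313) + 22648)/(g + P(176)) = (sqrt(-7318 - 22313) + 22648)/(3937 + 143/176) = (sqrt(-29631) + 22648)/(3937 + 143*(1/176)) = (I*sqrt(29631) + 22648)/(3937 + 13/16) = (22648 + I*sqrt(29631))/(63005/16) = (22648 + I*sqrt(29631))*(16/63005) = 362368/63005 + 16*I*sqrt(29631)/63005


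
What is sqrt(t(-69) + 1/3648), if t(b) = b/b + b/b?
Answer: sqrt(415929)/456 ≈ 1.4143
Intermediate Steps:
t(b) = 2 (t(b) = 1 + 1 = 2)
sqrt(t(-69) + 1/3648) = sqrt(2 + 1/3648) = sqrt(7297/3648) = sqrt(415929)/456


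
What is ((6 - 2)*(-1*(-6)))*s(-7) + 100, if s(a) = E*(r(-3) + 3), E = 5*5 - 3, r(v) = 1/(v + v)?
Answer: 1596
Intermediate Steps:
r(v) = 1/(2*v)
E = 22 (E = 25 - 3 = 22)
s(a) = 187/3 (s(a) = 22*((½)/(-3) + 3) = 22*((½)*(-⅓) + 3) = 22*(-⅙ + 3) = 22*(17/6) = 187/3)
((6 - 2)*(-1*(-6)))*s(-7) + 100 = ((6 - 2)*(-1*(-6)))*(187/3) + 100 = (4*6)*(187/3) + 100 = 24*(187/3) + 100 = 1496 + 100 = 1596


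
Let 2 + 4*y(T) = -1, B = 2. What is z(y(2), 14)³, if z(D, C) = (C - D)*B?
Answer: 205379/8 ≈ 25672.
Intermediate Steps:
y(T) = -¾ (y(T) = -½ + (¼)*(-1) = -½ - ¼ = -¾)
z(D, C) = -2*D + 2*C (z(D, C) = (C - D)*2 = -2*D + 2*C)
z(y(2), 14)³ = (-2*(-¾) + 2*14)³ = (3/2 + 28)³ = (59/2)³ = 205379/8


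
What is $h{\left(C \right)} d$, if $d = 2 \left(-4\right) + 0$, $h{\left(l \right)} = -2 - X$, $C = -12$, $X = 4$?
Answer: $48$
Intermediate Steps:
$h{\left(l \right)} = -6$ ($h{\left(l \right)} = -2 - 4 = -6$)
$d = -8$ ($d = -8 + 0 = -8$)
$h{\left(C \right)} d = \left(-6\right) \left(-8\right) = 48$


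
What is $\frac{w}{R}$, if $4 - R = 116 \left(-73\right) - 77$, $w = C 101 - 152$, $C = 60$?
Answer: $\frac{5908}{8549} \approx 0.69108$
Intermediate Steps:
$w = 5908$ ($w = 60 \cdot 101 - 152 = 6060 - 152 = 5908$)
$R = 8549$ ($R = 4 - \left(116 \left(-73\right) - 77\right) = 4 - \left(-8468 - 77\right) = 4 - -8545 = 4 + 8545 = 8549$)
$\frac{w}{R} = \frac{5908}{8549}$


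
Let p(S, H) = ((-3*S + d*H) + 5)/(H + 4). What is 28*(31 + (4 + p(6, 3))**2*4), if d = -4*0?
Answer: 9676/7 ≈ 1382.3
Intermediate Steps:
d = 0
p(S, H) = (5 - 3*S)/(4 + H) (p(S, H) = ((-3*S + 0*H) + 5)/(H + 4) = ((-3*S + 0) + 5)/(4 + H) = (-3*S + 5)/(4 + H) = (5 - 3*S)/(4 + H))
28*(31 + (4 + p(6, 3))**2*4) = 28*(31 + (4 + (5 - 3*6)/(4 + 3))**2*4) = 28*(31 + (4 + (5 - 18)/7)**2*4) = 28*(31 + (4 + (1/7)*(-13))**2*4) = 28*(31 + (4 - 13/7)**2*4) = 28*(31 + (15/7)**2*4) = 28*(31 + (225/49)*4) = 28*(31 + 900/49) = 28*(2419/49) = 9676/7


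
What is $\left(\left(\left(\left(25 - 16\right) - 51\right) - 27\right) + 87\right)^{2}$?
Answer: $324$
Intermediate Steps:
$\left(\left(\left(\left(25 - 16\right) - 51\right) - 27\right) + 87\right)^{2} = \left(\left(\left(9 - 51\right) - 27\right) + 87\right)^{2} = \left(\left(-42 - 27\right) + 87\right)^{2} = \left(-69 + 87\right)^{2} = 18^{2} = 324$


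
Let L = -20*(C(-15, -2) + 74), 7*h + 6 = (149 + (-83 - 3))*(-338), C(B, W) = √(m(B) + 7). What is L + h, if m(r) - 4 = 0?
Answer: -31660/7 - 20*√11 ≈ -4589.2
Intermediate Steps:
m(r) = 4 (m(r) = 4 + 0 = 4)
C(B, W) = √11 (C(B, W) = √(4 + 7) = √11)
h = -21300/7 (h = -6/7 + ((149 + (-83 - 3))*(-338))/7 = -6/7 + ((149 - 86)*(-338))/7 = -6/7 + (63*(-338))/7 = -6/7 + (⅐)*(-21294) = -6/7 - 3042 = -21300/7 ≈ -3042.9)
L = -1480 - 20*√11 (L = -20*(√11 + 74) = -20*(74 + √11) = -1480 - 20*√11 ≈ -1546.3)
L + h = (-1480 - 20*√11) - 21300/7 = -31660/7 - 20*√11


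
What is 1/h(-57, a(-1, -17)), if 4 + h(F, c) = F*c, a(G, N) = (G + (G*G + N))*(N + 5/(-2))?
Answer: -2/37799 ≈ -5.2911e-5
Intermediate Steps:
a(G, N) = (-5/2 + N)*(G + N + G²) (a(G, N) = (G + (G² + N))*(N + 5*(-½)) = (G + (N + G²))*(N - 5/2) = (G + N + G²)*(-5/2 + N) = (-5/2 + N)*(G + N + G²))
h(F, c) = -4 + F*c
1/h(-57, a(-1, -17)) = 1/(-4 - 57*((-17)² - 5/2*(-1) - 5/2*(-17) - 5/2*(-1)² - 1*(-17) - 17*(-1)²)) = 1/(-4 - 57*(289 + 5/2 + 85/2 - 5/2*1 + 17 - 17*1)) = 1/(-4 - 57*(289 + 5/2 + 85/2 - 5/2 + 17 - 17)) = 1/(-4 - 57*663/2) = 1/(-4 - 37791/2) = 1/(-37799/2) = -2/37799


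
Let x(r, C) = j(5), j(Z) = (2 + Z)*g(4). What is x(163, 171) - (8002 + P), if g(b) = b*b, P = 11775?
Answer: -19665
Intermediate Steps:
g(b) = b**2
j(Z) = 32 + 16*Z (j(Z) = (2 + Z)*4**2 = (2 + Z)*16 = 32 + 16*Z)
x(r, C) = 112 (x(r, C) = 32 + 16*5 = 32 + 80 = 112)
x(163, 171) - (8002 + P) = 112 - (8002 + 11775) = 112 - 1*19777 = 112 - 19777 = -19665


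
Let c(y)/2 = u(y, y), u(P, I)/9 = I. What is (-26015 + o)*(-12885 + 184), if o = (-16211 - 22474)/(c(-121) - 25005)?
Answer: 230287712540/697 ≈ 3.3040e+8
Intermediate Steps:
u(P, I) = 9*I
c(y) = 18*y (c(y) = 2*(9*y) = 18*y)
o = 12895/9061 (o = (-16211 - 22474)/(18*(-121) - 25005) = -38685/(-2178 - 25005) = -38685/(-27183) = -38685*(-1/27183) = 12895/9061 ≈ 1.4231)
(-26015 + o)*(-12885 + 184) = (-26015 + 12895/9061)*(-12885 + 184) = -235709020/9061*(-12701) = 230287712540/697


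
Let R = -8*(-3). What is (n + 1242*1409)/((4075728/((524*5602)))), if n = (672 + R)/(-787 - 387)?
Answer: 62820833918513/49842757 ≈ 1.2604e+6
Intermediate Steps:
R = 24
n = -348/587 (n = (672 + 24)/(-787 - 387) = 696/(-1174) = 696*(-1/1174) = -348/587 ≈ -0.59284)
(n + 1242*1409)/((4075728/((524*5602)))) = (-348/587 + 1242*1409)/((4075728/((524*5602)))) = (-348/587 + 1749978)/((4075728/2935448)) = 1027236738/(587*((4075728*(1/2935448)))) = 1027236738/(587*(509466/366931)) = (1027236738/587)*(366931/509466) = 62820833918513/49842757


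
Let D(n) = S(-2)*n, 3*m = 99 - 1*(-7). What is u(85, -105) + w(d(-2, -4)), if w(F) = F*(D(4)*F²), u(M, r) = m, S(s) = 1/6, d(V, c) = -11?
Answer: -852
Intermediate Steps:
S(s) = ⅙
m = 106/3 (m = (99 - 1*(-7))/3 = (99 + 7)/3 = (⅓)*106 = 106/3 ≈ 35.333)
D(n) = n/6
u(M, r) = 106/3
w(F) = 2*F³/3 (w(F) = F*(((⅙)*4)*F²) = F*(2*F²/3) = 2*F³/3)
u(85, -105) + w(d(-2, -4)) = 106/3 + (⅔)*(-11)³ = 106/3 + (⅔)*(-1331) = 106/3 - 2662/3 = -852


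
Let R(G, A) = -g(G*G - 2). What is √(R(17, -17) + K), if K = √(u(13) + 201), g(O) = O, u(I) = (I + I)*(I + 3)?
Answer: √(-287 + √617) ≈ 16.191*I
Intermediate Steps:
u(I) = 2*I*(3 + I) (u(I) = (2*I)*(3 + I) = 2*I*(3 + I))
R(G, A) = 2 - G² (R(G, A) = -(G*G - 2) = -(G² - 2) = -(-2 + G²) = 2 - G²)
K = √617 (K = √(2*13*(3 + 13) + 201) = √(2*13*16 + 201) = √(416 + 201) = √617 ≈ 24.839)
√(R(17, -17) + K) = √((2 - 1*17²) + √617) = √((2 - 1*289) + √617) = √((2 - 289) + √617) = √(-287 + √617)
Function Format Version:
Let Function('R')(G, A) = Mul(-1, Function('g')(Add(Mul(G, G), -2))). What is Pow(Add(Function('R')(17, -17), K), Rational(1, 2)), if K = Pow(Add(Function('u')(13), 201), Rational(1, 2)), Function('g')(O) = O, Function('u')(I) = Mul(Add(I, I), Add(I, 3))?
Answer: Pow(Add(-287, Pow(617, Rational(1, 2))), Rational(1, 2)) ≈ Mul(16.191, I)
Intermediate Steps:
Function('u')(I) = Mul(2, I, Add(3, I)) (Function('u')(I) = Mul(Mul(2, I), Add(3, I)) = Mul(2, I, Add(3, I)))
Function('R')(G, A) = Add(2, Mul(-1, Pow(G, 2))) (Function('R')(G, A) = Mul(-1, Add(Mul(G, G), -2)) = Mul(-1, Add(Pow(G, 2), -2)) = Mul(-1, Add(-2, Pow(G, 2))) = Add(2, Mul(-1, Pow(G, 2))))
K = Pow(617, Rational(1, 2)) (K = Pow(Add(Mul(2, 13, Add(3, 13)), 201), Rational(1, 2)) = Pow(Add(Mul(2, 13, 16), 201), Rational(1, 2)) = Pow(Add(416, 201), Rational(1, 2)) = Pow(617, Rational(1, 2)) ≈ 24.839)
Pow(Add(Function('R')(17, -17), K), Rational(1, 2)) = Pow(Add(Add(2, Mul(-1, Pow(17, 2))), Pow(617, Rational(1, 2))), Rational(1, 2)) = Pow(Add(Add(2, Mul(-1, 289)), Pow(617, Rational(1, 2))), Rational(1, 2)) = Pow(Add(Add(2, -289), Pow(617, Rational(1, 2))), Rational(1, 2)) = Pow(Add(-287, Pow(617, Rational(1, 2))), Rational(1, 2))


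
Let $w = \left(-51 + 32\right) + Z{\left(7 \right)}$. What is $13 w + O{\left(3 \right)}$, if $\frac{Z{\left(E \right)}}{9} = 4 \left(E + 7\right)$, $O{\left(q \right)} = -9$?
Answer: $6296$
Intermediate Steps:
$Z{\left(E \right)} = 252 + 36 E$ ($Z{\left(E \right)} = 9 \cdot 4 \left(E + 7\right) = 9 \cdot 4 \left(7 + E\right) = 9 \left(28 + 4 E\right) = 252 + 36 E$)
$w = 485$ ($w = \left(-51 + 32\right) + \left(252 + 36 \cdot 7\right) = -19 + \left(252 + 252\right) = -19 + 504 = 485$)
$13 w + O{\left(3 \right)} = 13 \cdot 485 - 9 = 6305 - 9 = 6296$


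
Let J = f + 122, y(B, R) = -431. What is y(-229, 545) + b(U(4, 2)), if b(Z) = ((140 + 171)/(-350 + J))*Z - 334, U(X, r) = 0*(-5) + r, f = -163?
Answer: -299737/391 ≈ -766.59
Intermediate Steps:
J = -41 (J = -163 + 122 = -41)
U(X, r) = r (U(X, r) = 0 + r = r)
b(Z) = -334 - 311*Z/391 (b(Z) = ((140 + 171)/(-350 - 41))*Z - 334 = (311/(-391))*Z - 334 = (311*(-1/391))*Z - 334 = -311*Z/391 - 334 = -334 - 311*Z/391)
y(-229, 545) + b(U(4, 2)) = -431 + (-334 - 311/391*2) = -431 + (-334 - 622/391) = -431 - 131216/391 = -299737/391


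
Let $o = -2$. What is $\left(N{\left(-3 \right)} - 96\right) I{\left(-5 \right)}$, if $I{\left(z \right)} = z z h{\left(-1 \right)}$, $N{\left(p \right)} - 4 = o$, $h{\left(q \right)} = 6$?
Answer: $-14100$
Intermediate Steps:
$N{\left(p \right)} = 2$ ($N{\left(p \right)} = 4 - 2 = 2$)
$I{\left(z \right)} = 6 z^{2}$ ($I{\left(z \right)} = z z 6 = z^{2} \cdot 6 = 6 z^{2}$)
$\left(N{\left(-3 \right)} - 96\right) I{\left(-5 \right)} = \left(2 - 96\right) 6 \left(-5\right)^{2} = - 94 \cdot 6 \cdot 25 = \left(-94\right) 150 = -14100$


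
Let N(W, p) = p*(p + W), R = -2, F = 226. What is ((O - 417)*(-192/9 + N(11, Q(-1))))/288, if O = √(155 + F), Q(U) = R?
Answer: 8201/144 - 59*√381/432 ≈ 54.286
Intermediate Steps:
Q(U) = -2
O = √381 (O = √(155 + 226) = √381 ≈ 19.519)
N(W, p) = p*(W + p)
((O - 417)*(-192/9 + N(11, Q(-1))))/288 = ((√381 - 417)*(-192/9 - 2*(11 - 2)))/288 = ((-417 + √381)*(-192*⅑ - 2*9))*(1/288) = ((-417 + √381)*(-64/3 - 18))*(1/288) = ((-417 + √381)*(-118/3))*(1/288) = (16402 - 118*√381/3)*(1/288) = 8201/144 - 59*√381/432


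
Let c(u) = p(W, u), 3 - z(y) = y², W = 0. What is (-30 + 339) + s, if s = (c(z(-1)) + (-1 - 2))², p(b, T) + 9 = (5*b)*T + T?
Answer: 409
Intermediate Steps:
p(b, T) = -9 + T + 5*T*b (p(b, T) = -9 + ((5*b)*T + T) = -9 + (5*T*b + T) = -9 + (T + 5*T*b) = -9 + T + 5*T*b)
z(y) = 3 - y²
c(u) = -9 + u (c(u) = -9 + u + 5*u*0 = -9 + u + 0 = -9 + u)
s = 100 (s = ((-9 + (3 - 1*(-1)²)) + (-1 - 2))² = ((-9 + (3 - 1*1)) - 3)² = ((-9 + (3 - 1)) - 3)² = ((-9 + 2) - 3)² = (-7 - 3)² = (-10)² = 100)
(-30 + 339) + s = (-30 + 339) + 100 = 309 + 100 = 409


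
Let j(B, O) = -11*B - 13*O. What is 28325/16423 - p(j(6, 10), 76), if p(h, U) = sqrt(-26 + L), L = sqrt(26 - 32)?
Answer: 2575/1493 - sqrt(-26 + I*sqrt(6)) ≈ 1.4848 - 5.1047*I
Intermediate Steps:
L = I*sqrt(6) (L = sqrt(-6) = I*sqrt(6) ≈ 2.4495*I)
j(B, O) = -13*O - 11*B
p(h, U) = sqrt(-26 + I*sqrt(6))
28325/16423 - p(j(6, 10), 76) = 28325/16423 - sqrt(-26 + I*sqrt(6)) = 28325*(1/16423) - sqrt(-26 + I*sqrt(6)) = 2575/1493 - sqrt(-26 + I*sqrt(6))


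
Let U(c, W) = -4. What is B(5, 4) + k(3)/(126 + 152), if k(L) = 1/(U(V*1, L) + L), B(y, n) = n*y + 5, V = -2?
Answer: 6949/278 ≈ 24.996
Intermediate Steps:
B(y, n) = 5 + n*y
k(L) = 1/(-4 + L)
B(5, 4) + k(3)/(126 + 152) = (5 + 4*5) + 1/((-4 + 3)*(126 + 152)) = (5 + 20) + 1/(-1*278) = 25 - 1*1/278 = 25 - 1/278 = 6949/278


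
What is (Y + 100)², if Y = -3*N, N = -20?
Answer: 25600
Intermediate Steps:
Y = 60 (Y = -3*(-20) = 60)
(Y + 100)² = (60 + 100)² = 160² = 25600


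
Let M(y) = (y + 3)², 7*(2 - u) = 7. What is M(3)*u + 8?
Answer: 44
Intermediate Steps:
u = 1 (u = 2 - ⅐*7 = 2 - 1 = 1)
M(y) = (3 + y)²
M(3)*u + 8 = (3 + 3)²*1 + 8 = 6²*1 + 8 = 36*1 + 8 = 36 + 8 = 44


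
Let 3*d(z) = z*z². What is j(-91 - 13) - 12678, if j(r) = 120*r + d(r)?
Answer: -1200338/3 ≈ -4.0011e+5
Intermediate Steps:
d(z) = z³/3 (d(z) = (z*z²)/3 = z³/3)
j(r) = 120*r + r³/3
j(-91 - 13) - 12678 = (-91 - 13)*(360 + (-91 - 13)²)/3 - 12678 = (⅓)*(-104)*(360 + (-104)²) - 12678 = (⅓)*(-104)*(360 + 10816) - 12678 = (⅓)*(-104)*11176 - 12678 = -1162304/3 - 12678 = -1200338/3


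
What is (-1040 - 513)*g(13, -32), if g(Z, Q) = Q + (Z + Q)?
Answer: 79203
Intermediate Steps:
g(Z, Q) = Z + 2*Q (g(Z, Q) = Q + (Q + Z) = Z + 2*Q)
(-1040 - 513)*g(13, -32) = (-1040 - 513)*(13 + 2*(-32)) = -1553*(13 - 64) = -1553*(-51) = 79203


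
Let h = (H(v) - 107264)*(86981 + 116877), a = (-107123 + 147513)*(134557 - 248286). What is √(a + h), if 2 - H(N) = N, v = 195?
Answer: 14*I*√135201446 ≈ 1.6279e+5*I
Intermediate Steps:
H(N) = 2 - N
a = -4593514310 (a = 40390*(-113729) = -4593514310)
h = -21905969106 (h = ((2 - 1*195) - 107264)*(86981 + 116877) = ((2 - 195) - 107264)*203858 = (-193 - 107264)*203858 = -107457*203858 = -21905969106)
√(a + h) = √(-4593514310 - 21905969106) = √(-26499483416) = 14*I*√135201446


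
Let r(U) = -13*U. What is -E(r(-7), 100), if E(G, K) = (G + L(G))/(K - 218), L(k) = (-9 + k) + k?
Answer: 132/59 ≈ 2.2373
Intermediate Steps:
L(k) = -9 + 2*k
E(G, K) = (-9 + 3*G)/(-218 + K) (E(G, K) = (G + (-9 + 2*G))/(K - 218) = (-9 + 3*G)/(-218 + K))
-E(r(-7), 100) = -3*(-3 - 13*(-7))/(-218 + 100) = -3*(-3 + 91)/(-118) = -3*(-1)*88/118 = -1*(-132/59) = 132/59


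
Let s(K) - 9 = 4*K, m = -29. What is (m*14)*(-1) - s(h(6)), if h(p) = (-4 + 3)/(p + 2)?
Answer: 795/2 ≈ 397.50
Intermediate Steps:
h(p) = -1/(2 + p)
s(K) = 9 + 4*K
(m*14)*(-1) - s(h(6)) = -29*14*(-1) - (9 + 4*(-1/(2 + 6))) = -406*(-1) - (9 + 4*(-1/8)) = 406 - (9 + 4*(-1*⅛)) = 406 - (9 + 4*(-⅛)) = 406 - (9 - ½) = 406 - 1*17/2 = 406 - 17/2 = 795/2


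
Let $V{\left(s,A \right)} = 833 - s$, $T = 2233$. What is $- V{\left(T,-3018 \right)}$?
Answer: $1400$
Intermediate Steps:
$- V{\left(T,-3018 \right)} = - (833 - 2233) = \left(-1\right) \left(-1400\right) = 1400$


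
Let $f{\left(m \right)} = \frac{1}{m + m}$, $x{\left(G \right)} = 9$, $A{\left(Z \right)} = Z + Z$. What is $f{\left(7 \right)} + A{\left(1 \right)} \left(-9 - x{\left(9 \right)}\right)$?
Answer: $- \frac{503}{14} \approx -35.929$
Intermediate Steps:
$A{\left(Z \right)} = 2 Z$
$f{\left(m \right)} = \frac{1}{2 m}$
$f{\left(7 \right)} + A{\left(1 \right)} \left(-9 - x{\left(9 \right)}\right) = \frac{1}{2 \cdot 7} + 2 \cdot 1 \left(-9 - 9\right) = \frac{1}{2} \cdot \frac{1}{7} + 2 \left(-9 - 9\right) = \frac{1}{14} + 2 \left(-18\right) = \frac{1}{14} - 36 = - \frac{503}{14}$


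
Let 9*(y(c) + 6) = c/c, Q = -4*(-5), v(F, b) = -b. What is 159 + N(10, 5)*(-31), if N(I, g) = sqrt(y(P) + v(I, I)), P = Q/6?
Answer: 159 - 31*I*sqrt(143)/3 ≈ 159.0 - 123.57*I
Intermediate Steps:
Q = 20
P = 10/3 (P = 20/6 = 20*(1/6) = 10/3 ≈ 3.3333)
y(c) = -53/9 (y(c) = -6 + (c/c)/9 = -6 + (1/9)*1 = -6 + 1/9 = -53/9)
N(I, g) = sqrt(-53/9 - I)
159 + N(10, 5)*(-31) = 159 + (sqrt(-53 - 9*10)/3)*(-31) = 159 + (sqrt(-53 - 90)/3)*(-31) = 159 + (sqrt(-143)/3)*(-31) = 159 + ((I*sqrt(143))/3)*(-31) = 159 + (I*sqrt(143)/3)*(-31) = 159 - 31*I*sqrt(143)/3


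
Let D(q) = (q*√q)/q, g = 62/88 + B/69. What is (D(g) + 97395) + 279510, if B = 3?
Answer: 376905 + √191521/506 ≈ 3.7691e+5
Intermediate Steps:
g = 757/1012 (g = 62/88 + 3/69 = 62*(1/88) + 3*(1/69) = 31/44 + 1/23 = 757/1012 ≈ 0.74802)
D(q) = √q (D(q) = q^(3/2)/q = √q)
(D(g) + 97395) + 279510 = (√(757/1012) + 97395) + 279510 = (√191521/506 + 97395) + 279510 = (97395 + √191521/506) + 279510 = 376905 + √191521/506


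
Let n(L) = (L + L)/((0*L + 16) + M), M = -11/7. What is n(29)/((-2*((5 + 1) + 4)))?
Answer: -203/1010 ≈ -0.20099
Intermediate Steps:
M = -11/7 (M = -11*⅐ = -11/7 ≈ -1.5714)
n(L) = 14*L/101 (n(L) = (L + L)/((0*L + 16) - 11/7) = (2*L)/((0 + 16) - 11/7) = (2*L)/(16 - 11/7) = (2*L)/(101/7) = (2*L)*(7/101) = 14*L/101)
n(29)/((-2*((5 + 1) + 4))) = ((14/101)*29)/((-2*((5 + 1) + 4))) = 406/(101*((-2*(6 + 4)))) = 406/(101*((-2*10))) = (406/101)/(-20) = (406/101)*(-1/20) = -203/1010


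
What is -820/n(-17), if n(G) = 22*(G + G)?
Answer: 205/187 ≈ 1.0963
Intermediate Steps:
n(G) = 44*G (n(G) = 22*(2*G) = 44*G)
-820/n(-17) = -820/(44*(-17)) = -820/(-748) = -820*(-1/748) = 205/187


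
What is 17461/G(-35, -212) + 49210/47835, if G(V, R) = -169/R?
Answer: 35416133342/1616823 ≈ 21905.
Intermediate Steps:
17461/G(-35, -212) + 49210/47835 = 17461/((-169/(-212))) + 49210/47835 = 17461/((-169*(-1/212))) + 49210*(1/47835) = 17461/(169/212) + 9842/9567 = 17461*(212/169) + 9842/9567 = 3701732/169 + 9842/9567 = 35416133342/1616823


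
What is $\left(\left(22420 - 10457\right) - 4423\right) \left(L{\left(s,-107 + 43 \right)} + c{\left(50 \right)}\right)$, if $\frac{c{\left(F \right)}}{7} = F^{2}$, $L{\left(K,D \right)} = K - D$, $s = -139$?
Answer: $131384500$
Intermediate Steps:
$c{\left(F \right)} = 7 F^{2}$
$\left(\left(22420 - 10457\right) - 4423\right) \left(L{\left(s,-107 + 43 \right)} + c{\left(50 \right)}\right) = \left(\left(22420 - 10457\right) - 4423\right) \left(\left(-139 - \left(-107 + 43\right)\right) + 7 \cdot 50^{2}\right) = \left(\left(22420 - 10457\right) - 4423\right) \left(\left(-139 - -64\right) + 7 \cdot 2500\right) = \left(11963 - 4423\right) \left(\left(-139 + 64\right) + 17500\right) = 7540 \left(-75 + 17500\right) = 7540 \cdot 17425 = 131384500$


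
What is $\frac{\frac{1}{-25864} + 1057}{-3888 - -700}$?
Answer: $- \frac{27338247}{82454432} \approx -0.33156$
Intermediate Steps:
$\frac{\frac{1}{-25864} + 1057}{-3888 - -700} = \frac{- \frac{1}{25864} + 1057}{-3888 + 700} = \frac{27338247}{25864 \left(-3188\right)} = \frac{27338247}{25864} \left(- \frac{1}{3188}\right) = - \frac{27338247}{82454432}$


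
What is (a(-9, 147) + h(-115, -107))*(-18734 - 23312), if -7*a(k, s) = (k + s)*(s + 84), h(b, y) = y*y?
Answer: -289907170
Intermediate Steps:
h(b, y) = y**2
a(k, s) = -(84 + s)*(k + s)/7 (a(k, s) = -(k + s)*(s + 84)/7 = -(k + s)*(84 + s)/7 = -(84 + s)*(k + s)/7)
(a(-9, 147) + h(-115, -107))*(-18734 - 23312) = ((-12*(-9) - 12*147 - 1/7*147**2 - 1/7*(-9)*147) + (-107)**2)*(-18734 - 23312) = ((108 - 1764 - 1/7*21609 + 189) + 11449)*(-42046) = ((108 - 1764 - 3087 + 189) + 11449)*(-42046) = (-4554 + 11449)*(-42046) = 6895*(-42046) = -289907170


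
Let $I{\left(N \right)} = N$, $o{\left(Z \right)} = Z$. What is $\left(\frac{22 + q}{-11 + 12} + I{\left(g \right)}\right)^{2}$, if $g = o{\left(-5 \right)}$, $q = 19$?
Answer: $1296$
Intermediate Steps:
$g = -5$
$\left(\frac{22 + q}{-11 + 12} + I{\left(g \right)}\right)^{2} = \left(\frac{22 + 19}{-11 + 12} - 5\right)^{2} = \left(\frac{41}{1} - 5\right)^{2} = \left(41 \cdot 1 - 5\right)^{2} = \left(41 - 5\right)^{2} = 36^{2} = 1296$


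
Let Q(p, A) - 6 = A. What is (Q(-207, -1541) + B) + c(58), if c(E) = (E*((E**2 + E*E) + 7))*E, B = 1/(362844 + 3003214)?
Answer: 76258060820291/3366058 ≈ 2.2655e+7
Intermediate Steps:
B = 1/3366058 ≈ 2.9708e-7
Q(p, A) = 6 + A
c(E) = E**2*(7 + 2*E**2) (c(E) = (E*((E**2 + E**2) + 7))*E = (E*(2*E**2 + 7))*E = (E*(7 + 2*E**2))*E = E**2*(7 + 2*E**2))
(Q(-207, -1541) + B) + c(58) = ((6 - 1541) + 1/3366058) + 58**2*(7 + 2*58**2) = (-1535 + 1/3366058) + 3364*(7 + 2*3364) = -5166899029/3366058 + 3364*(7 + 6728) = -5166899029/3366058 + 3364*6735 = -5166899029/3366058 + 22656540 = 76258060820291/3366058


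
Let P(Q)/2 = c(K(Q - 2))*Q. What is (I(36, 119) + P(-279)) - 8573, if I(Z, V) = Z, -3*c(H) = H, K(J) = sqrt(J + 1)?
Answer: -8537 + 372*I*sqrt(70) ≈ -8537.0 + 3112.4*I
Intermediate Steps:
K(J) = sqrt(1 + J)
c(H) = -H/3
P(Q) = -2*Q*sqrt(-1 + Q)/3 (P(Q) = 2*((-sqrt(1 + (Q - 2))/3)*Q) = 2*((-sqrt(1 + (-2 + Q))/3)*Q) = 2*((-sqrt(-1 + Q)/3)*Q) = 2*(-Q*sqrt(-1 + Q)/3) = -2*Q*sqrt(-1 + Q)/3)
(I(36, 119) + P(-279)) - 8573 = (36 - 2/3*(-279)*sqrt(-1 - 279)) - 8573 = (36 - 2/3*(-279)*sqrt(-280)) - 8573 = (36 - 2/3*(-279)*2*I*sqrt(70)) - 8573 = (36 + 372*I*sqrt(70)) - 8573 = -8537 + 372*I*sqrt(70)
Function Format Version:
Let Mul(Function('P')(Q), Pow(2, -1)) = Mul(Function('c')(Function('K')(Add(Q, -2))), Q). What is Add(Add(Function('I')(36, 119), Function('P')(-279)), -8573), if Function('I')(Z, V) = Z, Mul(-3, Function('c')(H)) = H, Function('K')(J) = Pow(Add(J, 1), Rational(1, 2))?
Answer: Add(-8537, Mul(372, I, Pow(70, Rational(1, 2)))) ≈ Add(-8537.0, Mul(3112.4, I))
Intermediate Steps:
Function('K')(J) = Pow(Add(1, J), Rational(1, 2))
Function('c')(H) = Mul(Rational(-1, 3), H)
Function('P')(Q) = Mul(Rational(-2, 3), Q, Pow(Add(-1, Q), Rational(1, 2))) (Function('P')(Q) = Mul(2, Mul(Mul(Rational(-1, 3), Pow(Add(1, Add(Q, -2)), Rational(1, 2))), Q)) = Mul(2, Mul(Mul(Rational(-1, 3), Pow(Add(1, Add(-2, Q)), Rational(1, 2))), Q)) = Mul(2, Mul(Mul(Rational(-1, 3), Pow(Add(-1, Q), Rational(1, 2))), Q)) = Mul(2, Mul(Rational(-1, 3), Q, Pow(Add(-1, Q), Rational(1, 2)))) = Mul(Rational(-2, 3), Q, Pow(Add(-1, Q), Rational(1, 2))))
Add(Add(Function('I')(36, 119), Function('P')(-279)), -8573) = Add(Add(36, Mul(Rational(-2, 3), -279, Pow(Add(-1, -279), Rational(1, 2)))), -8573) = Add(Add(36, Mul(Rational(-2, 3), -279, Pow(-280, Rational(1, 2)))), -8573) = Add(Add(36, Mul(Rational(-2, 3), -279, Mul(2, I, Pow(70, Rational(1, 2))))), -8573) = Add(Add(36, Mul(372, I, Pow(70, Rational(1, 2)))), -8573) = Add(-8537, Mul(372, I, Pow(70, Rational(1, 2))))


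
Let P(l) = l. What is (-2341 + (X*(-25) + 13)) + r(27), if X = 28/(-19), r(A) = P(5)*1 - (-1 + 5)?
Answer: -43513/19 ≈ -2290.2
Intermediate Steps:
r(A) = 1 (r(A) = 5*1 - (-1 + 5) = 5 - 1*4 = 5 - 4 = 1)
X = -28/19 (X = 28*(-1/19) = -28/19 ≈ -1.4737)
(-2341 + (X*(-25) + 13)) + r(27) = (-2341 + (-28/19*(-25) + 13)) + 1 = (-2341 + (700/19 + 13)) + 1 = (-2341 + 947/19) + 1 = -43532/19 + 1 = -43513/19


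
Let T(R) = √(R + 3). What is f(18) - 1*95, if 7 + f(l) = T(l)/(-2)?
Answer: -102 - √21/2 ≈ -104.29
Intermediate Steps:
T(R) = √(3 + R)
f(l) = -7 - √(3 + l)/2 (f(l) = -7 + √(3 + l)/(-2) = -7 + √(3 + l)*(-½) = -7 - √(3 + l)/2)
f(18) - 1*95 = (-7 - √(3 + 18)/2) - 1*95 = (-7 - √21/2) - 95 = -102 - √21/2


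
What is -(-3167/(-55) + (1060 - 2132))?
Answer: 55793/55 ≈ 1014.4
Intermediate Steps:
-(-3167/(-55) + (1060 - 2132)) = -(-3167*(-1/55) - 1072) = -(3167/55 - 1072) = -1*(-55793/55) = 55793/55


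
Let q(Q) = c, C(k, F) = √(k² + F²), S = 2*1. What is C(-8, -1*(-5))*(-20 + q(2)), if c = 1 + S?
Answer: -17*√89 ≈ -160.38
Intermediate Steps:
S = 2
C(k, F) = √(F² + k²)
c = 3 (c = 1 + 2 = 3)
q(Q) = 3
C(-8, -1*(-5))*(-20 + q(2)) = √((-1*(-5))² + (-8)²)*(-20 + 3) = √(5² + 64)*(-17) = √(25 + 64)*(-17) = √89*(-17) = -17*√89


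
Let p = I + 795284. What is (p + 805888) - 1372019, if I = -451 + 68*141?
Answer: 238290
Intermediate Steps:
I = 9137 (I = -451 + 9588 = 9137)
p = 804421 (p = 9137 + 795284 = 804421)
(p + 805888) - 1372019 = (804421 + 805888) - 1372019 = 1610309 - 1372019 = 238290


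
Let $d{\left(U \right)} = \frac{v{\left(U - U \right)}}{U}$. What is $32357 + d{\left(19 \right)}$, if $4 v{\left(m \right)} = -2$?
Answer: $\frac{1229565}{38} \approx 32357.0$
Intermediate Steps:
$v{\left(m \right)} = - \frac{1}{2}$ ($v{\left(m \right)} = \frac{1}{4} \left(-2\right) = - \frac{1}{2}$)
$d{\left(U \right)} = - \frac{1}{2 U}$
$32357 + d{\left(19 \right)} = 32357 - \frac{1}{2 \cdot 19} = 32357 - \frac{1}{38} = \frac{1229565}{38}$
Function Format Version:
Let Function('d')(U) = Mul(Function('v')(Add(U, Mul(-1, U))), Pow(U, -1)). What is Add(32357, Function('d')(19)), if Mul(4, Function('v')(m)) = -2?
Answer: Rational(1229565, 38) ≈ 32357.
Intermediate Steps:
Function('v')(m) = Rational(-1, 2) (Function('v')(m) = Mul(Rational(1, 4), -2) = Rational(-1, 2))
Function('d')(U) = Mul(Rational(-1, 2), Pow(U, -1))
Add(32357, Function('d')(19)) = Add(32357, Mul(Rational(-1, 2), Pow(19, -1))) = Add(32357, Mul(Rational(-1, 2), Rational(1, 19))) = Add(32357, Rational(-1, 38)) = Rational(1229565, 38)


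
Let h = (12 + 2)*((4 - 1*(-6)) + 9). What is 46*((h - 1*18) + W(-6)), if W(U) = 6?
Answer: 11684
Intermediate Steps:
h = 266 (h = 14*((4 + 6) + 9) = 14*(10 + 9) = 14*19 = 266)
46*((h - 1*18) + W(-6)) = 46*((266 - 1*18) + 6) = 46*((266 - 18) + 6) = 46*(248 + 6) = 46*254 = 11684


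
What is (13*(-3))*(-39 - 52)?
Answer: 3549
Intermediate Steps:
(13*(-3))*(-39 - 52) = -39*(-91) = 3549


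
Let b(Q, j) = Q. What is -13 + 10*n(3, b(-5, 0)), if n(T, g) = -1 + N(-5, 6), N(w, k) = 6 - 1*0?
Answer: 37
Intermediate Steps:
N(w, k) = 6 (N(w, k) = 6 + 0 = 6)
n(T, g) = 5 (n(T, g) = -1 + 6 = 5)
-13 + 10*n(3, b(-5, 0)) = -13 + 10*5 = -13 + 50 = 37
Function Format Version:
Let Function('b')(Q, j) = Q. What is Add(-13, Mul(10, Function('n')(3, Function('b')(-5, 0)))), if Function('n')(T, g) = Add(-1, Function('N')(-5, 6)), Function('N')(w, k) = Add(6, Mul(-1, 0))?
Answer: 37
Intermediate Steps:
Function('N')(w, k) = 6 (Function('N')(w, k) = Add(6, 0) = 6)
Function('n')(T, g) = 5 (Function('n')(T, g) = Add(-1, 6) = 5)
Add(-13, Mul(10, Function('n')(3, Function('b')(-5, 0)))) = Add(-13, Mul(10, 5)) = Add(-13, 50) = 37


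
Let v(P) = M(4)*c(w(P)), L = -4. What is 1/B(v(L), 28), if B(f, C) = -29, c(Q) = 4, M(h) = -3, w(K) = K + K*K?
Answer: -1/29 ≈ -0.034483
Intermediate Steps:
w(K) = K + K²
v(P) = -12 (v(P) = -3*4 = -12)
1/B(v(L), 28) = 1/(-29) = -1/29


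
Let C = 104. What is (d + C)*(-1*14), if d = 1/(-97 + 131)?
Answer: -24759/17 ≈ -1456.4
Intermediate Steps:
d = 1/34 ≈ 0.029412
(d + C)*(-1*14) = (1/34 + 104)*(-1*14) = (3537/34)*(-14) = -24759/17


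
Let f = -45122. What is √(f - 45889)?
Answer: I*√91011 ≈ 301.68*I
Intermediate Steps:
√(f - 45889) = √(-45122 - 45889) = √(-91011) = I*√91011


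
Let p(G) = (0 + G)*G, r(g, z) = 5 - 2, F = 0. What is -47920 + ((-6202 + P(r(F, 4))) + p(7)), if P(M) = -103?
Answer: -54176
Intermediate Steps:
r(g, z) = 3
p(G) = G² (p(G) = G*G = G²)
-47920 + ((-6202 + P(r(F, 4))) + p(7)) = -47920 + ((-6202 - 103) + 7²) = -47920 + (-6305 + 49) = -47920 - 6256 = -54176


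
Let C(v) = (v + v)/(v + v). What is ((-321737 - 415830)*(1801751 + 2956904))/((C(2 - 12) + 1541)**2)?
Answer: -3509826892385/2377764 ≈ -1.4761e+6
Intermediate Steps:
C(v) = 1 (C(v) = (2*v)/((2*v)) = (2*v)*(1/(2*v)) = 1)
((-321737 - 415830)*(1801751 + 2956904))/((C(2 - 12) + 1541)**2) = ((-321737 - 415830)*(1801751 + 2956904))/((1 + 1541)**2) = (-737567*4758655)/(1542**2) = -3509826892385/2377764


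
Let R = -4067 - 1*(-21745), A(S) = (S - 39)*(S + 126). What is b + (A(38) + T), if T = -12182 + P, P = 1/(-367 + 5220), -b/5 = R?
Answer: -488871807/4853 ≈ -1.0074e+5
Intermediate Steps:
A(S) = (-39 + S)*(126 + S)
R = 17678 (R = -4067 + 21745 = 17678)
b = -88390 (b = -5*17678 = -88390)
P = 1/4853 ≈ 0.00020606
T = -59119245/4853 (T = -12182 + 1/4853 = -59119245/4853 ≈ -12182.)
b + (A(38) + T) = -88390 + ((-4914 + 38**2 + 87*38) - 59119245/4853) = -88390 + ((-4914 + 1444 + 3306) - 59119245/4853) = -88390 + (-164 - 59119245/4853) = -88390 - 59915137/4853 = -488871807/4853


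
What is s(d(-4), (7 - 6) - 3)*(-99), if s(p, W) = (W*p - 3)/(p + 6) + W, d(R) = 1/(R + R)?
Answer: 11484/47 ≈ 244.34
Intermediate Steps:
d(R) = 1/(2*R)
s(p, W) = W + (-3 + W*p)/(6 + p) (s(p, W) = (-3 + W*p)/(6 + p) + W = W + (-3 + W*p)/(6 + p))
s(d(-4), (7 - 6) - 3)*(-99) = ((-3 + 6*((7 - 6) - 3) + 2*((7 - 6) - 3)*((½)/(-4)))/(6 + (½)/(-4)))*(-99) = ((-3 + 6*(1 - 3) + 2*(1 - 3)*((½)*(-¼)))/(6 + (½)*(-¼)))*(-99) = ((-3 + 6*(-2) + 2*(-2)*(-⅛))/(6 - ⅛))*(-99) = ((-3 - 12 + ½)/(47/8))*(-99) = ((8/47)*(-29/2))*(-99) = -116/47*(-99) = 11484/47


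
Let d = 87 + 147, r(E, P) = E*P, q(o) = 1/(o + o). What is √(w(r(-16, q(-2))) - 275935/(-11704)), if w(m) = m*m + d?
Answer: √77428610/532 ≈ 16.540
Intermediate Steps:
q(o) = 1/(2*o)
d = 234
w(m) = 234 + m² (w(m) = m*m + 234 = m² + 234 = 234 + m²)
√(w(r(-16, q(-2))) - 275935/(-11704)) = √((234 + (-8/(-2))²) - 275935/(-11704)) = √((234 + (-8*(-1)/2)²) - 275935*(-1/11704)) = √((234 + (-16*(-¼))²) + 25085/1064) = √((234 + 4²) + 25085/1064) = √((234 + 16) + 25085/1064) = √(250 + 25085/1064) = √(291085/1064) = √77428610/532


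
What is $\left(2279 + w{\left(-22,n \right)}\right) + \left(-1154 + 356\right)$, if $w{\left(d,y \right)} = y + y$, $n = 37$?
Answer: $1555$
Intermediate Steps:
$w{\left(d,y \right)} = 2 y$
$\left(2279 + w{\left(-22,n \right)}\right) + \left(-1154 + 356\right) = \left(2279 + 2 \cdot 37\right) + \left(-1154 + 356\right) = \left(2279 + 74\right) - 798 = 2353 - 798 = 1555$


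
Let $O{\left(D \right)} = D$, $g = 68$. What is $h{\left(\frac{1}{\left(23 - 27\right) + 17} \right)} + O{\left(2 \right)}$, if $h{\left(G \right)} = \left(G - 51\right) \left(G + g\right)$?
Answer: $- \frac{585532}{169} \approx -3464.7$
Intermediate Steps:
$h{\left(G \right)} = \left(-51 + G\right) \left(68 + G\right)$ ($h{\left(G \right)} = \left(G - 51\right) \left(G + 68\right) = \left(-51 + G\right) \left(68 + G\right)$)
$h{\left(\frac{1}{\left(23 - 27\right) + 17} \right)} + O{\left(2 \right)} = \left(-3468 + \left(\frac{1}{\left(23 - 27\right) + 17}\right)^{2} + \frac{17}{\left(23 - 27\right) + 17}\right) + 2 = \left(-3468 + \left(\frac{1}{-4 + 17}\right)^{2} + \frac{17}{-4 + 17}\right) + 2 = \left(-3468 + \left(\frac{1}{13}\right)^{2} + \frac{17}{13}\right) + 2 = \left(-3468 + \left(\frac{1}{13}\right)^{2} + 17 \cdot \frac{1}{13}\right) + 2 = \left(-3468 + \frac{1}{169} + \frac{17}{13}\right) + 2 = - \frac{585870}{169} + 2 = - \frac{585532}{169}$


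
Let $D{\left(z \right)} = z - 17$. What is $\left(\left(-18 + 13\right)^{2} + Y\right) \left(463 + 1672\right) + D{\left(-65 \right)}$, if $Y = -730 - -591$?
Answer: $-243472$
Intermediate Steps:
$Y = -139$ ($Y = -730 + 591 = -139$)
$D{\left(z \right)} = -17 + z$
$\left(\left(-18 + 13\right)^{2} + Y\right) \left(463 + 1672\right) + D{\left(-65 \right)} = \left(\left(-18 + 13\right)^{2} - 139\right) \left(463 + 1672\right) - 82 = \left(\left(-5\right)^{2} - 139\right) 2135 - 82 = \left(25 - 139\right) 2135 - 82 = \left(-114\right) 2135 - 82 = -243390 - 82 = -243472$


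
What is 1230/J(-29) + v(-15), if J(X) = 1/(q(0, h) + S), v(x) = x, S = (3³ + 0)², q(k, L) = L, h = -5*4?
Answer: 872055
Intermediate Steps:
h = -20
S = 729 (S = (27 + 0)² = 27² = 729)
J(X) = 1/709 (J(X) = 1/(-20 + 729) = 1/709)
1230/J(-29) + v(-15) = 1230/(1/709) - 15 = 1230*709 - 15 = 872070 - 15 = 872055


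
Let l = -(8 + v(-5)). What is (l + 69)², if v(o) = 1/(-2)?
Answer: 15129/4 ≈ 3782.3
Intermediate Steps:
v(o) = -½
l = -15/2 (l = -(8 - ½) = -1*15/2 = -15/2 ≈ -7.5000)
(l + 69)² = (-15/2 + 69)² = (123/2)² = 15129/4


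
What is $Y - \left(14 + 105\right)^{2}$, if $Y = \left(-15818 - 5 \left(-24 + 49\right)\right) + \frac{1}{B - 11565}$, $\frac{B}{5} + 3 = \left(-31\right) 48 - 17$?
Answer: $- \frac{575136921}{19105} \approx -30104.0$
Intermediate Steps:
$B = -7540$ ($B = -15 + 5 \left(\left(-31\right) 48 - 17\right) = -15 + 5 \left(-1488 - 17\right) = -15 + 5 \left(-1505\right) = -15 - 7525 = -7540$)
$Y = - \frac{304591016}{19105}$ ($Y = \left(-15818 - 5 \left(-24 + 49\right)\right) + \frac{1}{-7540 - 11565} = \left(-15818 - 125\right) + \frac{1}{-19105} = \left(-15818 - 125\right) - \frac{1}{19105} = -15943 - \frac{1}{19105} = - \frac{304591016}{19105} \approx -15943.0$)
$Y - \left(14 + 105\right)^{2} = - \frac{304591016}{19105} - \left(14 + 105\right)^{2} = - \frac{304591016}{19105} - 119^{2} = - \frac{304591016}{19105} - 14161 = - \frac{575136921}{19105}$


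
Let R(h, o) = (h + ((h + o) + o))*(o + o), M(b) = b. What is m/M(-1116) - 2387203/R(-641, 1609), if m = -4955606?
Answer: 7717749782635/1738183392 ≈ 4440.1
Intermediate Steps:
R(h, o) = 2*o*(2*h + 2*o) (R(h, o) = (h + (h + 2*o))*(2*o) = (2*h + 2*o)*(2*o) = 2*o*(2*h + 2*o))
m/M(-1116) - 2387203/R(-641, 1609) = -4955606/(-1116) - 2387203*1/(6436*(-641 + 1609)) = -4955606*(-1/1116) - 2387203/(4*1609*968) = 2477803/558 - 2387203/6230048 = 7717749782635/1738183392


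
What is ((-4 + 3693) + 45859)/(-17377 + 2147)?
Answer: -24774/7615 ≈ -3.2533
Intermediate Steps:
((-4 + 3693) + 45859)/(-17377 + 2147) = (3689 + 45859)/(-15230) = 49548*(-1/15230) = -24774/7615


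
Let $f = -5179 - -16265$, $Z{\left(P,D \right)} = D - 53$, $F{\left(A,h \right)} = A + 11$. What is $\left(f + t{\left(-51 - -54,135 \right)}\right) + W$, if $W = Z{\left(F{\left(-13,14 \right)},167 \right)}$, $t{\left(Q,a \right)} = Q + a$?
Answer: $11338$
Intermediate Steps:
$F{\left(A,h \right)} = 11 + A$
$Z{\left(P,D \right)} = -53 + D$
$W = 114$ ($W = -53 + 167 = 114$)
$f = 11086$ ($f = -5179 + 16265 = 11086$)
$\left(f + t{\left(-51 - -54,135 \right)}\right) + W = \left(11086 + \left(\left(-51 - -54\right) + 135\right)\right) + 114 = \left(11086 + \left(\left(-51 + 54\right) + 135\right)\right) + 114 = \left(11086 + \left(3 + 135\right)\right) + 114 = \left(11086 + 138\right) + 114 = 11224 + 114 = 11338$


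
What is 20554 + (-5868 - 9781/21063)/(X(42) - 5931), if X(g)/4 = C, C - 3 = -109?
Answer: 550277355935/26771073 ≈ 20555.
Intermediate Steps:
C = -106 (C = 3 - 109 = -106)
X(g) = -424 (X(g) = 4*(-106) = -424)
20554 + (-5868 - 9781/21063)/(X(42) - 5931) = 20554 + (-5868 - 9781/21063)/(-424 - 5931) = 20554 + (-5868 - 9781*1/21063)/(-6355) = 20554 + (-5868 - 9781/21063)*(-1/6355) = 20554 - 123607465/21063*(-1/6355) = 20554 + 24721493/26771073 = 550277355935/26771073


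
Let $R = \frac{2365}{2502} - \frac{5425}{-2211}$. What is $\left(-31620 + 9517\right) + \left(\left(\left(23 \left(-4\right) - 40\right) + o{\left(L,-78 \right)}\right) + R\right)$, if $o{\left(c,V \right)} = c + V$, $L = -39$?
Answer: $- \frac{41210239393}{1843974} \approx -22349.0$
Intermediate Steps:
$o{\left(c,V \right)} = V + c$
$R = \frac{6267455}{1843974}$ ($R = 2365 \cdot \frac{1}{2502} - - \frac{5425}{2211} = \frac{2365}{2502} + \frac{5425}{2211} = \frac{6267455}{1843974} \approx 3.3989$)
$\left(-31620 + 9517\right) + \left(\left(\left(23 \left(-4\right) - 40\right) + o{\left(L,-78 \right)}\right) + R\right) = \left(-31620 + 9517\right) + \left(\left(\left(23 \left(-4\right) - 40\right) - 117\right) + \frac{6267455}{1843974}\right) = -22103 + \left(\left(\left(-92 - 40\right) - 117\right) + \frac{6267455}{1843974}\right) = -22103 + \left(\left(-132 - 117\right) + \frac{6267455}{1843974}\right) = -22103 + \left(-249 + \frac{6267455}{1843974}\right) = -22103 - \frac{452882071}{1843974} = - \frac{41210239393}{1843974}$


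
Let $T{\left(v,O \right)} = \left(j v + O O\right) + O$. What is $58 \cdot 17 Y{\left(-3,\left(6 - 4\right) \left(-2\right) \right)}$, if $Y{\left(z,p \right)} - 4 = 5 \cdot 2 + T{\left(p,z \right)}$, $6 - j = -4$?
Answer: $-19720$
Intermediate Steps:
$j = 10$ ($j = 6 - -4 = 6 + 4 = 10$)
$T{\left(v,O \right)} = O + O^{2} + 10 v$ ($T{\left(v,O \right)} = \left(10 v + O O\right) + O = \left(10 v + O^{2}\right) + O = \left(O^{2} + 10 v\right) + O = O + O^{2} + 10 v$)
$Y{\left(z,p \right)} = 14 + z + z^{2} + 10 p$ ($Y{\left(z,p \right)} = 4 + \left(5 \cdot 2 + \left(z + z^{2} + 10 p\right)\right) = 4 + \left(10 + \left(z + z^{2} + 10 p\right)\right) = 4 + \left(10 + z + z^{2} + 10 p\right) = 14 + z + z^{2} + 10 p$)
$58 \cdot 17 Y{\left(-3,\left(6 - 4\right) \left(-2\right) \right)} = 58 \cdot 17 \left(14 - 3 + \left(-3\right)^{2} + 10 \left(6 - 4\right) \left(-2\right)\right) = 986 \left(14 - 3 + 9 + 10 \cdot 2 \left(-2\right)\right) = 986 \left(14 - 3 + 9 + 10 \left(-4\right)\right) = 986 \left(14 - 3 + 9 - 40\right) = 986 \left(-20\right) = -19720$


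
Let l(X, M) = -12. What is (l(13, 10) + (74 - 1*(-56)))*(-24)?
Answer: -2832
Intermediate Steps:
(l(13, 10) + (74 - 1*(-56)))*(-24) = (-12 + (74 - 1*(-56)))*(-24) = (-12 + (74 + 56))*(-24) = (-12 + 130)*(-24) = 118*(-24) = -2832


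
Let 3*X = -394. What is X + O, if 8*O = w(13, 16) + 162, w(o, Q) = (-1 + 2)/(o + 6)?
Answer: -50651/456 ≈ -111.08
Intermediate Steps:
X = -394/3 (X = (⅓)*(-394) = -394/3 ≈ -131.33)
w(o, Q) = 1/(6 + o)
O = 3079/152 (O = (1/(6 + 13) + 162)/8 = (1/19 + 162)/8 = (⅛)*(3079/19) = 3079/152 ≈ 20.257)
X + O = -394/3 + 3079/152 = -50651/456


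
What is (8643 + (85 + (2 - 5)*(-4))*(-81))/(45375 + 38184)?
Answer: 262/27853 ≈ 0.0094065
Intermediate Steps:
(8643 + (85 + (2 - 5)*(-4))*(-81))/(45375 + 38184) = (8643 + (85 - 3*(-4))*(-81))/83559 = (8643 + (85 + 12)*(-81))*(1/83559) = (8643 + 97*(-81))*(1/83559) = (8643 - 7857)*(1/83559) = 786*(1/83559) = 262/27853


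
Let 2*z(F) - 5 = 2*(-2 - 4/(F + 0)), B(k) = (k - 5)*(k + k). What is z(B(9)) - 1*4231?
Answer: -38075/9 ≈ -4230.6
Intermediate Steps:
B(k) = 2*k*(-5 + k) (B(k) = (-5 + k)*(2*k) = 2*k*(-5 + k))
z(F) = ½ - 4/F (z(F) = 5/2 + (2*(-2 - 4/(F + 0)))/2 = 5/2 + (2*(-2 - 4/F))/2 = 5/2 + (-4 - 8/F)/2 = 5/2 + (-2 - 4/F) = ½ - 4/F)
z(B(9)) - 1*4231 = (-8 + 2*9*(-5 + 9))/(2*((2*9*(-5 + 9)))) - 1*4231 = (-8 + 2*9*4)/(2*((2*9*4))) - 4231 = (½)*(-8 + 72)/72 - 4231 = (½)*(1/72)*64 - 4231 = 4/9 - 4231 = -38075/9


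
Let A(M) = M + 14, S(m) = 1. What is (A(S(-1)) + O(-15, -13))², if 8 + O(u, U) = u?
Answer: 64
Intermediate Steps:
O(u, U) = -8 + u
A(M) = 14 + M
(A(S(-1)) + O(-15, -13))² = ((14 + 1) + (-8 - 15))² = (15 - 23)² = (-8)² = 64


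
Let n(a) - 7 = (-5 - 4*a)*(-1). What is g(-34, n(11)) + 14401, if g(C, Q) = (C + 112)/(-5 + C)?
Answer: 14399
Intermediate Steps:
n(a) = 12 + 4*a (n(a) = 7 + (-5 - 4*a)*(-1) = 7 + (5 + 4*a) = 12 + 4*a)
g(C, Q) = (112 + C)/(-5 + C)
g(-34, n(11)) + 14401 = (112 - 34)/(-5 - 34) + 14401 = 78/(-39) + 14401 = -1/39*78 + 14401 = -2 + 14401 = 14399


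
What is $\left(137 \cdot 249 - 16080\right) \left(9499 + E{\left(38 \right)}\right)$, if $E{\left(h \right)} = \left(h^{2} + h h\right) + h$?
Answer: $224060025$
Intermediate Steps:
$E{\left(h \right)} = h + 2 h^{2}$ ($E{\left(h \right)} = \left(h^{2} + h^{2}\right) + h = 2 h^{2} + h = h + 2 h^{2}$)
$\left(137 \cdot 249 - 16080\right) \left(9499 + E{\left(38 \right)}\right) = \left(137 \cdot 249 - 16080\right) \left(9499 + 38 \left(1 + 2 \cdot 38\right)\right) = \left(34113 - 16080\right) \left(9499 + 38 \left(1 + 76\right)\right) = 18033 \left(9499 + 38 \cdot 77\right) = 18033 \left(9499 + 2926\right) = 18033 \cdot 12425 = 224060025$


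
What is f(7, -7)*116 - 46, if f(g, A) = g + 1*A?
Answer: -46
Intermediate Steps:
f(g, A) = A + g (f(g, A) = g + A = A + g)
f(7, -7)*116 - 46 = (-7 + 7)*116 - 46 = 0*116 - 46 = 0 - 46 = -46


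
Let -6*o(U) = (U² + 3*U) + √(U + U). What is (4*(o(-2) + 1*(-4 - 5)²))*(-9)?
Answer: -2928 + 12*I ≈ -2928.0 + 12.0*I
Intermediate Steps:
o(U) = -U/2 - U²/6 - √2*√U/6 (o(U) = -((U² + 3*U) + √(U + U))/6 = -((U² + 3*U) + √(2*U))/6 = -((U² + 3*U) + √2*√U)/6 = -(U² + 3*U + √2*√U)/6 = -U/2 - U²/6 - √2*√U/6)
(4*(o(-2) + 1*(-4 - 5)²))*(-9) = (4*((-½*(-2) - ⅙*(-2)² - √2*√(-2)/6) + 1*(-4 - 5)²))*(-9) = (4*((1 - ⅙*4 - √2*I*√2/6) + 1*(-9)²))*(-9) = (4*((1 - ⅔ - I/3) + 1*81))*(-9) = (4*((⅓ - I/3) + 81))*(-9) = (4*(244/3 - I/3))*(-9) = (976/3 - 4*I/3)*(-9) = -2928 + 12*I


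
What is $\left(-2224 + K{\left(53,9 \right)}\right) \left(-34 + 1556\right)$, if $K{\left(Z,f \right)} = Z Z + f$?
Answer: $904068$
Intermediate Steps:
$K{\left(Z,f \right)} = f + Z^{2}$ ($K{\left(Z,f \right)} = Z^{2} + f = f + Z^{2}$)
$\left(-2224 + K{\left(53,9 \right)}\right) \left(-34 + 1556\right) = \left(-2224 + \left(9 + 53^{2}\right)\right) \left(-34 + 1556\right) = \left(-2224 + \left(9 + 2809\right)\right) 1522 = \left(-2224 + 2818\right) 1522 = 594 \cdot 1522 = 904068$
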